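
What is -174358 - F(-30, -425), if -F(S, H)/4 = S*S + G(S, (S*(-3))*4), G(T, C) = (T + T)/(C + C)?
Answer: -512275/3 ≈ -1.7076e+5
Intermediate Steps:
G(T, C) = T/C (G(T, C) = (2*T)/((2*C)) = (2*T)*(1/(2*C)) = T/C)
F(S, H) = 1/3 - 4*S**2 (F(S, H) = -4*(S*S + S/(((S*(-3))*4))) = -4*(S**2 + S/((-3*S*4))) = -4*(S**2 + S/((-12*S))) = -4*(S**2 + S*(-1/(12*S))) = -4*(S**2 - 1/12) = -4*(-1/12 + S**2) = 1/3 - 4*S**2)
-174358 - F(-30, -425) = -174358 - (1/3 - 4*(-30)**2) = -174358 - (1/3 - 4*900) = -174358 - (1/3 - 3600) = -174358 - 1*(-10799/3) = -174358 + 10799/3 = -512275/3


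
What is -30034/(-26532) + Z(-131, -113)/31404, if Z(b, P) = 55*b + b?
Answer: 31189541/34717122 ≈ 0.89839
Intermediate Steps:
Z(b, P) = 56*b
-30034/(-26532) + Z(-131, -113)/31404 = -30034/(-26532) + (56*(-131))/31404 = -30034*(-1/26532) - 7336*1/31404 = 15017/13266 - 1834/7851 = 31189541/34717122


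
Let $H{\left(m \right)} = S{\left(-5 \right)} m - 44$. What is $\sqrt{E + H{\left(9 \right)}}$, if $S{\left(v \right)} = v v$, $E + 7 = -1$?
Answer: $\sqrt{173} \approx 13.153$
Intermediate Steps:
$E = -8$ ($E = -7 - 1 = -8$)
$S{\left(v \right)} = v^{2}$
$H{\left(m \right)} = -44 + 25 m$ ($H{\left(m \right)} = \left(-5\right)^{2} m - 44 = 25 m - 44 = -44 + 25 m$)
$\sqrt{E + H{\left(9 \right)}} = \sqrt{-8 + \left(-44 + 25 \cdot 9\right)} = \sqrt{-8 + \left(-44 + 225\right)} = \sqrt{-8 + 181} = \sqrt{173}$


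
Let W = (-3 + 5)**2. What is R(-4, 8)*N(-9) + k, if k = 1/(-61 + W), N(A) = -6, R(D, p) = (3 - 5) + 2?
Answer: -1/57 ≈ -0.017544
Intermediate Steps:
R(D, p) = 0 (R(D, p) = -2 + 2 = 0)
W = 4 (W = 2**2 = 4)
k = -1/57 (k = 1/(-61 + 4) = 1/(-57) = -1/57 ≈ -0.017544)
R(-4, 8)*N(-9) + k = 0*(-6) - 1/57 = 0 - 1/57 = -1/57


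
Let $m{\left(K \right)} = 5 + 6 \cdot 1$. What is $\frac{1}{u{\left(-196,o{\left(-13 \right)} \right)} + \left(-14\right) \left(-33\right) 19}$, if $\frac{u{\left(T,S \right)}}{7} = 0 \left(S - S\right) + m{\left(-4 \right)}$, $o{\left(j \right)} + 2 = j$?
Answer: $\frac{1}{8855} \approx 0.00011293$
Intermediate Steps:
$o{\left(j \right)} = -2 + j$
$m{\left(K \right)} = 11$ ($m{\left(K \right)} = 5 + 6 = 11$)
$u{\left(T,S \right)} = 77$ ($u{\left(T,S \right)} = 7 \left(0 \left(S - S\right) + 11\right) = 7 \left(0 \cdot 0 + 11\right) = 7 \left(0 + 11\right) = 7 \cdot 11 = 77$)
$\frac{1}{u{\left(-196,o{\left(-13 \right)} \right)} + \left(-14\right) \left(-33\right) 19} = \frac{1}{77 + \left(-14\right) \left(-33\right) 19} = \frac{1}{77 + 462 \cdot 19} = \frac{1}{77 + 8778} = \frac{1}{8855}$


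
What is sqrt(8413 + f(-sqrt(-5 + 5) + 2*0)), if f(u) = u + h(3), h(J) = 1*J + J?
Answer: sqrt(8419) ≈ 91.755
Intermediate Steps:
h(J) = 2*J (h(J) = J + J = 2*J)
f(u) = 6 + u (f(u) = u + 2*3 = u + 6 = 6 + u)
sqrt(8413 + f(-sqrt(-5 + 5) + 2*0)) = sqrt(8413 + (6 + (-sqrt(-5 + 5) + 2*0))) = sqrt(8413 + (6 + (-sqrt(0) + 0))) = sqrt(8413 + (6 + (-1*0 + 0))) = sqrt(8413 + (6 + (0 + 0))) = sqrt(8413 + (6 + 0)) = sqrt(8413 + 6) = sqrt(8419)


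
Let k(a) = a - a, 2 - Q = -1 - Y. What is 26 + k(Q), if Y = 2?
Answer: 26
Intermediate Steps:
Q = 5 (Q = 2 - (-1 - 1*2) = 2 - (-1 - 2) = 2 - 1*(-3) = 2 + 3 = 5)
k(a) = 0
26 + k(Q) = 26 + 0 = 26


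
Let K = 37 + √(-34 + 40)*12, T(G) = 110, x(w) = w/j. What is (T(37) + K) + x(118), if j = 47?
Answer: 7027/47 + 12*√6 ≈ 178.90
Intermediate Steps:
x(w) = w/47
K = 37 + 12*√6 (K = 37 + √6*12 = 37 + 12*√6 ≈ 66.394)
(T(37) + K) + x(118) = (110 + (37 + 12*√6)) + (1/47)*118 = (147 + 12*√6) + 118/47 = 7027/47 + 12*√6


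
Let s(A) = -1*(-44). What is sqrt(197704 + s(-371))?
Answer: 6*sqrt(5493) ≈ 444.69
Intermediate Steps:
s(A) = 44
sqrt(197704 + s(-371)) = sqrt(197704 + 44) = sqrt(197748) = 6*sqrt(5493)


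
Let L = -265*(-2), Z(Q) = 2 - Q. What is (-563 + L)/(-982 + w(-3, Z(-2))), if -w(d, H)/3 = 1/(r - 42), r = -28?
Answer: 2310/68737 ≈ 0.033606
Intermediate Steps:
L = 530
w(d, H) = 3/70 (w(d, H) = -3/(-28 - 42) = -3/(-70) = -3*(-1/70) = 3/70)
(-563 + L)/(-982 + w(-3, Z(-2))) = (-563 + 530)/(-982 + 3/70) = -33/(-68737/70) = -33*(-70/68737) = 2310/68737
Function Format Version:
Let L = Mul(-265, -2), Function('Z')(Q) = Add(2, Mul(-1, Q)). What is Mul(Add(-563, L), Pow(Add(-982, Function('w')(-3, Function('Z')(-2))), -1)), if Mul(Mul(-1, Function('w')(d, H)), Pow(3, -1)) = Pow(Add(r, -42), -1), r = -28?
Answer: Rational(2310, 68737) ≈ 0.033606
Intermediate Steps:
L = 530
Function('w')(d, H) = Rational(3, 70) (Function('w')(d, H) = Mul(-3, Pow(Add(-28, -42), -1)) = Mul(-3, Pow(-70, -1)) = Mul(-3, Rational(-1, 70)) = Rational(3, 70))
Mul(Add(-563, L), Pow(Add(-982, Function('w')(-3, Function('Z')(-2))), -1)) = Mul(Add(-563, 530), Pow(Add(-982, Rational(3, 70)), -1)) = Mul(-33, Pow(Rational(-68737, 70), -1)) = Mul(-33, Rational(-70, 68737)) = Rational(2310, 68737)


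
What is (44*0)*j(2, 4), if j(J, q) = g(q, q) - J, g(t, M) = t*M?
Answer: 0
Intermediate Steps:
g(t, M) = M*t
j(J, q) = q² - J (j(J, q) = q*q - J = q² - J)
(44*0)*j(2, 4) = (44*0)*(4² - 1*2) = 0*(16 - 2) = 0*14 = 0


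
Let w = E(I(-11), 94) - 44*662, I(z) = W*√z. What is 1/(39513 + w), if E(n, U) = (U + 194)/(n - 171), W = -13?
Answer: 80731063/838264249871 - 936*I*√11/838264249871 ≈ 9.6307e-5 - 3.7033e-9*I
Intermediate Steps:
I(z) = -13*√z
E(n, U) = (194 + U)/(-171 + n)
w = -29128 + 288/(-171 - 13*I*√11) (w = (194 + 94)/(-171 - 13*I*√11) - 44*662 = 288/(-171 - 13*I*√11) - 1*29128 = 288/(-171 - 13*I*√11) - 29128 = -29128 + 288/(-171 - 13*I*√11) ≈ -29130.0 + 0.39927*I)
1/(39513 + w) = 1/(39513 + 8*(-47333*√11 + 622647*I)/(-171*I + 13*√11))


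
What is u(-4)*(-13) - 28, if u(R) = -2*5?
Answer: 102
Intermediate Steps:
u(R) = -10
u(-4)*(-13) - 28 = -10*(-13) - 28 = 130 - 28 = 102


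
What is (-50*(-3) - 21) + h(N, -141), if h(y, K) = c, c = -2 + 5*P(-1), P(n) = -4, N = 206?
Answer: 107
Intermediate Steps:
c = -22 (c = -2 + 5*(-4) = -2 - 20 = -22)
h(y, K) = -22
(-50*(-3) - 21) + h(N, -141) = (-50*(-3) - 21) - 22 = (150 - 21) - 22 = 129 - 22 = 107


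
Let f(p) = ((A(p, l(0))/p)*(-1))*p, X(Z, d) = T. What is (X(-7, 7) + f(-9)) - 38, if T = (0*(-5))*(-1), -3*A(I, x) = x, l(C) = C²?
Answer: -38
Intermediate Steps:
A(I, x) = -x/3
T = 0 (T = 0*(-1) = 0)
X(Z, d) = 0
f(p) = 0 (f(p) = (((-⅓*0²)/p)*(-1))*p = (((-⅓*0)/p)*(-1))*p = ((0/p)*(-1))*p = (0*(-1))*p = 0*p = 0)
(X(-7, 7) + f(-9)) - 38 = (0 + 0) - 38 = 0 - 38 = -38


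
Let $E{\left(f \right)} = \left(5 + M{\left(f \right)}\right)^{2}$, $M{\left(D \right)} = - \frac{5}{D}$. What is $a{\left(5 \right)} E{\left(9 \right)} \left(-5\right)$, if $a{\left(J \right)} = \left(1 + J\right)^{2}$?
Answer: $- \frac{32000}{9} \approx -3555.6$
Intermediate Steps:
$E{\left(f \right)} = \left(5 - \frac{5}{f}\right)^{2}$
$a{\left(5 \right)} E{\left(9 \right)} \left(-5\right) = \left(1 + 5\right)^{2} \frac{25 \left(-1 + 9\right)^{2}}{81} \left(-5\right) = 6^{2} \cdot 25 \cdot \frac{1}{81} \cdot 8^{2} \left(-5\right) = 36 \cdot 25 \cdot \frac{1}{81} \cdot 64 \left(-5\right) = 36 \cdot \frac{1600}{81} \left(-5\right) = \frac{6400}{9} \left(-5\right) = - \frac{32000}{9}$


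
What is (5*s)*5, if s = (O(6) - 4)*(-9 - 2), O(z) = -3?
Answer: 1925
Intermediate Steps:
s = 77 (s = (-3 - 4)*(-9 - 2) = -7*(-11) = 77)
(5*s)*5 = (5*77)*5 = 385*5 = 1925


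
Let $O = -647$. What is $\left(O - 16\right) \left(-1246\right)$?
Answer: $826098$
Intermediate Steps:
$\left(O - 16\right) \left(-1246\right) = \left(-647 - 16\right) \left(-1246\right) = \left(-663\right) \left(-1246\right) = 826098$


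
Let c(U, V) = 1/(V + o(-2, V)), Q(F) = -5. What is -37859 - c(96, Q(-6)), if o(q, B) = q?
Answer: -265012/7 ≈ -37859.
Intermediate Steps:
c(U, V) = 1/(-2 + V) (c(U, V) = 1/(V - 2) = 1/(-2 + V))
-37859 - c(96, Q(-6)) = -37859 - 1/(-2 - 5) = -37859 - 1/(-7) = -37859 - 1*(-1/7) = -37859 + 1/7 = -265012/7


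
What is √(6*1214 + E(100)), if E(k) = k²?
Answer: 2*√4321 ≈ 131.47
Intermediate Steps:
√(6*1214 + E(100)) = √(6*1214 + 100²) = √(7284 + 10000) = √17284 = 2*√4321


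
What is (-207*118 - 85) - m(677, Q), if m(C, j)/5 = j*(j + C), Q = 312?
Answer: -1567351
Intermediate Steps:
m(C, j) = 5*j*(C + j) (m(C, j) = 5*(j*(j + C)) = 5*(j*(C + j)) = 5*j*(C + j))
(-207*118 - 85) - m(677, Q) = (-207*118 - 85) - 5*312*(677 + 312) = (-24426 - 85) - 5*312*989 = -24511 - 1*1542840 = -24511 - 1542840 = -1567351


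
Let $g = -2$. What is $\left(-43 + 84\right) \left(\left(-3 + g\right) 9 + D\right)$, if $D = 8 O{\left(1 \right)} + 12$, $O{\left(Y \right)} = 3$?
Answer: $-369$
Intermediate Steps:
$D = 36$ ($D = 8 \cdot 3 + 12 = 24 + 12 = 36$)
$\left(-43 + 84\right) \left(\left(-3 + g\right) 9 + D\right) = \left(-43 + 84\right) \left(\left(-3 - 2\right) 9 + 36\right) = 41 \left(\left(-5\right) 9 + 36\right) = 41 \left(-45 + 36\right) = 41 \left(-9\right) = -369$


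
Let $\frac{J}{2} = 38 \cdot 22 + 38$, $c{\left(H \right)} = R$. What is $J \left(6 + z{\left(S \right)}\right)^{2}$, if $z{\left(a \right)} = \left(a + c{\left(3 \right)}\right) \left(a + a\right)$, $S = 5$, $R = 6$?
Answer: $23521088$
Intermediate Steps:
$c{\left(H \right)} = 6$
$J = 1748$ ($J = 2 \left(38 \cdot 22 + 38\right) = 2 \left(836 + 38\right) = 2 \cdot 874 = 1748$)
$z{\left(a \right)} = 2 a \left(6 + a\right)$ ($z{\left(a \right)} = \left(a + 6\right) \left(a + a\right) = \left(6 + a\right) 2 a = 2 a \left(6 + a\right)$)
$J \left(6 + z{\left(S \right)}\right)^{2} = 1748 \left(6 + 2 \cdot 5 \left(6 + 5\right)\right)^{2} = 1748 \left(6 + 2 \cdot 5 \cdot 11\right)^{2} = 1748 \left(6 + 110\right)^{2} = 1748 \cdot 116^{2} = 1748 \cdot 13456 = 23521088$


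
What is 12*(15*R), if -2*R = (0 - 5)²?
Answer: -2250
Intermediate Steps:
R = -25/2 (R = -(0 - 5)²/2 = -½*(-5)² = -½*25 = -25/2 ≈ -12.500)
12*(15*R) = 12*(15*(-25/2)) = 12*(-375/2) = -2250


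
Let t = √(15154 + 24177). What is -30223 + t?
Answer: -30223 + √39331 ≈ -30025.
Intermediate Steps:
t = √39331 ≈ 198.32
-30223 + t = -30223 + √39331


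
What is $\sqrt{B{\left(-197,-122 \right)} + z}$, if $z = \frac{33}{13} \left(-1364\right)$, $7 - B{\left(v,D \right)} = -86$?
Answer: $\frac{3 i \sqrt{63271}}{13} \approx 58.047 i$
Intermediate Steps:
$B{\left(v,D \right)} = 93$ ($B{\left(v,D \right)} = 7 - -86 = 7 + 86 = 93$)
$z = - \frac{45012}{13}$ ($z = 33 \cdot \frac{1}{13} \left(-1364\right) = \frac{33}{13} \left(-1364\right) = - \frac{45012}{13} \approx -3462.5$)
$\sqrt{B{\left(-197,-122 \right)} + z} = \sqrt{93 - \frac{45012}{13}} = \sqrt{- \frac{43803}{13}} = \frac{3 i \sqrt{63271}}{13}$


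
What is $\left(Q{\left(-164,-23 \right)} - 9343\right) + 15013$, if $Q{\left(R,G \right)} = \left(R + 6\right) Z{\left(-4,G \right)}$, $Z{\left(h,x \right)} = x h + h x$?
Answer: $-23402$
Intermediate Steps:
$Z{\left(h,x \right)} = 2 h x$ ($Z{\left(h,x \right)} = h x + h x = 2 h x$)
$Q{\left(R,G \right)} = - 8 G \left(6 + R\right)$ ($Q{\left(R,G \right)} = \left(R + 6\right) 2 \left(-4\right) G = \left(6 + R\right) \left(- 8 G\right) = - 8 G \left(6 + R\right)$)
$\left(Q{\left(-164,-23 \right)} - 9343\right) + 15013 = \left(\left(-8\right) \left(-23\right) \left(6 - 164\right) - 9343\right) + 15013 = \left(\left(-8\right) \left(-23\right) \left(-158\right) - 9343\right) + 15013 = \left(-29072 - 9343\right) + 15013 = -38415 + 15013 = -23402$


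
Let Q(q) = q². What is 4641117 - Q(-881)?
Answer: 3864956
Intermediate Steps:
4641117 - Q(-881) = 4641117 - 1*(-881)² = 4641117 - 1*776161 = 4641117 - 776161 = 3864956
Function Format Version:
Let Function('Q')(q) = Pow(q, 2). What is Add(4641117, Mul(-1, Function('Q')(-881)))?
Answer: 3864956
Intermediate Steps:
Add(4641117, Mul(-1, Function('Q')(-881))) = Add(4641117, Mul(-1, Pow(-881, 2))) = Add(4641117, Mul(-1, 776161)) = Add(4641117, -776161) = 3864956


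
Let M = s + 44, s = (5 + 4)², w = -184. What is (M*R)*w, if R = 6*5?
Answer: -690000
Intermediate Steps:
s = 81 (s = 9² = 81)
M = 125 (M = 81 + 44 = 125)
R = 30
(M*R)*w = (125*30)*(-184) = 3750*(-184) = -690000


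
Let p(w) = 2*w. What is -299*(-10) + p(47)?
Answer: 3084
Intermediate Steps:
-299*(-10) + p(47) = -299*(-10) + 2*47 = 2990 + 94 = 3084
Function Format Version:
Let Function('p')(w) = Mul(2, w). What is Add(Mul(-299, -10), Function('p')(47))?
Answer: 3084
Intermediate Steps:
Add(Mul(-299, -10), Function('p')(47)) = Add(Mul(-299, -10), Mul(2, 47)) = Add(2990, 94) = 3084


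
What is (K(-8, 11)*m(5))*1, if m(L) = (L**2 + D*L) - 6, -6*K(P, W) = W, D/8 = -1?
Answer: 77/2 ≈ 38.500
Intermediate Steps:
D = -8 (D = 8*(-1) = -8)
K(P, W) = -W/6
m(L) = -6 + L**2 - 8*L (m(L) = (L**2 - 8*L) - 6 = -6 + L**2 - 8*L)
(K(-8, 11)*m(5))*1 = ((-1/6*11)*(-6 + 5**2 - 8*5))*1 = -11*(-6 + 25 - 40)/6*1 = -11/6*(-21)*1 = (77/2)*1 = 77/2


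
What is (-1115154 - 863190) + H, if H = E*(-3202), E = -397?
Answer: -707150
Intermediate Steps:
H = 1271194 (H = -397*(-3202) = 1271194)
(-1115154 - 863190) + H = (-1115154 - 863190) + 1271194 = -1978344 + 1271194 = -707150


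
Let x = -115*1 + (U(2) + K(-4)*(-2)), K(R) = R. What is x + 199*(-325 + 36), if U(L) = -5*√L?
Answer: -57618 - 5*√2 ≈ -57625.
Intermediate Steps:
x = -107 - 5*√2 (x = -115*1 + (-5*√2 - 4*(-2)) = -115 + (-5*√2 + 8) = -115 + (8 - 5*√2) = -107 - 5*√2 ≈ -114.07)
x + 199*(-325 + 36) = (-107 - 5*√2) + 199*(-325 + 36) = (-107 - 5*√2) + 199*(-289) = (-107 - 5*√2) - 57511 = -57618 - 5*√2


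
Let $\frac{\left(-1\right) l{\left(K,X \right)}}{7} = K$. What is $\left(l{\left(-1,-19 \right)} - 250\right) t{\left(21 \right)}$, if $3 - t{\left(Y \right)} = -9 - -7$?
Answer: $-1215$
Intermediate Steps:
$t{\left(Y \right)} = 5$ ($t{\left(Y \right)} = 3 - \left(-9 - -7\right) = 3 - \left(-9 + 7\right) = 3 - -2 = 3 + 2 = 5$)
$l{\left(K,X \right)} = - 7 K$
$\left(l{\left(-1,-19 \right)} - 250\right) t{\left(21 \right)} = \left(\left(-7\right) \left(-1\right) - 250\right) 5 = \left(7 - 250\right) 5 = \left(-243\right) 5 = -1215$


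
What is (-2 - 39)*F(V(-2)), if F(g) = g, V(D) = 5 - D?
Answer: -287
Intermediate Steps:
(-2 - 39)*F(V(-2)) = (-2 - 39)*(5 - 1*(-2)) = -41*(5 + 2) = -41*7 = -287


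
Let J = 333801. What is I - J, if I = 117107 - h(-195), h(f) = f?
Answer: -216499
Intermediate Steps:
I = 117302 (I = 117107 - 1*(-195) = 117107 + 195 = 117302)
I - J = 117302 - 1*333801 = 117302 - 333801 = -216499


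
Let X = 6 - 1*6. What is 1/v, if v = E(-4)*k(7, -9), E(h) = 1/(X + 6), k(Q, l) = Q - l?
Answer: 3/8 ≈ 0.37500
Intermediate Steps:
X = 0 (X = 6 - 6 = 0)
E(h) = ⅙ (E(h) = 1/(0 + 6) = 1/6 = ⅙)
v = 8/3 (v = (7 - 1*(-9))/6 = (7 + 9)/6 = (⅙)*16 = 8/3 ≈ 2.6667)
1/v = 1/(8/3) = 3/8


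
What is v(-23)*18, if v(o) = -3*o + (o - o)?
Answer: 1242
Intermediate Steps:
v(o) = -3*o (v(o) = -3*o + 0 = -3*o)
v(-23)*18 = -3*(-23)*18 = 69*18 = 1242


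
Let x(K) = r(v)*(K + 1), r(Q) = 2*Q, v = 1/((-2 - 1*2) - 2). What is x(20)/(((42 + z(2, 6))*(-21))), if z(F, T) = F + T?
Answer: 1/150 ≈ 0.0066667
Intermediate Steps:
v = -⅙ (v = 1/((-2 - 2) - 2) = 1/(-4 - 2) = 1/(-6) = -⅙ ≈ -0.16667)
x(K) = -⅓ - K/3 (x(K) = (2*(-⅙))*(K + 1) = -(1 + K)/3 = -⅓ - K/3)
x(20)/(((42 + z(2, 6))*(-21))) = (-⅓ - ⅓*20)/(((42 + (2 + 6))*(-21))) = (-⅓ - 20/3)/(((42 + 8)*(-21))) = -7/(50*(-21)) = -7/(-1050) = -7*(-1/1050) = 1/150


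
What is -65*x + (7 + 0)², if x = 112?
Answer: -7231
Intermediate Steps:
-65*x + (7 + 0)² = -65*112 + (7 + 0)² = -7280 + 7² = -7280 + 49 = -7231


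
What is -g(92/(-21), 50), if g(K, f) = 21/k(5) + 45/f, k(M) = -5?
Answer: 33/10 ≈ 3.3000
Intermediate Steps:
g(K, f) = -21/5 + 45/f (g(K, f) = 21/(-5) + 45/f = 21*(-1/5) + 45/f = -21/5 + 45/f)
-g(92/(-21), 50) = -(-21/5 + 45/50) = -(-21/5 + 45*(1/50)) = -(-21/5 + 9/10) = -1*(-33/10) = 33/10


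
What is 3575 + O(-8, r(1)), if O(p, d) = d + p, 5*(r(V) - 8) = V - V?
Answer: 3575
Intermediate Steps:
r(V) = 8 (r(V) = 8 + (V - V)/5 = 8 + (⅕)*0 = 8 + 0 = 8)
3575 + O(-8, r(1)) = 3575 + (8 - 8) = 3575 + 0 = 3575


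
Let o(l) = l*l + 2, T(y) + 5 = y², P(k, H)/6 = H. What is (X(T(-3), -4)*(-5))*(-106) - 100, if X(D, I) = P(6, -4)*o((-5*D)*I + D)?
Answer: -89777860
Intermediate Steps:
P(k, H) = 6*H
T(y) = -5 + y²
o(l) = 2 + l² (o(l) = l² + 2 = 2 + l²)
X(D, I) = -48 - 24*(D - 5*D*I)² (X(D, I) = (6*(-4))*(2 + ((-5*D)*I + D)²) = -24*(2 + (-5*D*I + D)²) = -24*(2 + (D - 5*D*I)²) = -48 - 24*(D - 5*D*I)²)
(X(T(-3), -4)*(-5))*(-106) - 100 = ((-48 - 24*(-5 + (-3)²)²*(-1 + 5*(-4))²)*(-5))*(-106) - 100 = ((-48 - 24*(-5 + 9)²*(-1 - 20)²)*(-5))*(-106) - 100 = ((-48 - 24*4²*(-21)²)*(-5))*(-106) - 100 = ((-48 - 24*16*441)*(-5))*(-106) - 100 = ((-48 - 169344)*(-5))*(-106) - 100 = -169392*(-5)*(-106) - 100 = 846960*(-106) - 100 = -89777760 - 100 = -89777860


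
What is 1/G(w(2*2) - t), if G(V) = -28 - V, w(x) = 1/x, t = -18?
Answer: -4/185 ≈ -0.021622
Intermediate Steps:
1/G(w(2*2) - t) = 1/(-28 - (1/(2*2) - 1*(-18))) = 1/(-28 - (1/4 + 18)) = 1/(-28 - 1*73/4) = 1/(-28 - 73/4) = 1/(-185/4) = -4/185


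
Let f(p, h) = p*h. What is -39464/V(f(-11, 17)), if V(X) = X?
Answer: 39464/187 ≈ 211.04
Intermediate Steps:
f(p, h) = h*p
-39464/V(f(-11, 17)) = -39464/(17*(-11)) = -39464/(-187) = -39464*(-1/187) = 39464/187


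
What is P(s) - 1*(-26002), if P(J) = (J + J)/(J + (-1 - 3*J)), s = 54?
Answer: 2834110/109 ≈ 26001.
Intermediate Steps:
P(J) = 2*J/(-1 - 2*J) (P(J) = (2*J)/(-1 - 2*J) = 2*J/(-1 - 2*J))
P(s) - 1*(-26002) = -2*54/(1 + 2*54) - 1*(-26002) = -2*54/(1 + 108) + 26002 = -2*54/109 + 26002 = -2*54*1/109 + 26002 = -108/109 + 26002 = 2834110/109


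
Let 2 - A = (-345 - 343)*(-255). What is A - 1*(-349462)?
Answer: 174024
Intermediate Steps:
A = -175438 (A = 2 - (-345 - 343)*(-255) = 2 - (-688)*(-255) = 2 - 1*175440 = 2 - 175440 = -175438)
A - 1*(-349462) = -175438 - 1*(-349462) = -175438 + 349462 = 174024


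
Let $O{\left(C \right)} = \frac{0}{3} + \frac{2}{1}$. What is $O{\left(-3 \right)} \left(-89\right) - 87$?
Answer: $-265$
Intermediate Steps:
$O{\left(C \right)} = 2$ ($O{\left(C \right)} = 0 \cdot \frac{1}{3} + 2 \cdot 1 = 0 + 2 = 2$)
$O{\left(-3 \right)} \left(-89\right) - 87 = 2 \left(-89\right) - 87 = -178 - 87 = -265$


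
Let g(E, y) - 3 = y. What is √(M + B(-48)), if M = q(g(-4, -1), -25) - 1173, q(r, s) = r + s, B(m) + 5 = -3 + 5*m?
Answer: 38*I ≈ 38.0*I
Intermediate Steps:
g(E, y) = 3 + y
B(m) = -8 + 5*m (B(m) = -5 + (-3 + 5*m) = -8 + 5*m)
M = -1196 (M = ((3 - 1) - 25) - 1173 = (2 - 25) - 1173 = -23 - 1173 = -1196)
√(M + B(-48)) = √(-1196 + (-8 + 5*(-48))) = √(-1196 + (-8 - 240)) = √(-1196 - 248) = √(-1444) = 38*I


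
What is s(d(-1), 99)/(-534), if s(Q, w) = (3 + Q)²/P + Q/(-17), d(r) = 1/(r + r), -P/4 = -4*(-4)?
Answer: 99/774656 ≈ 0.00012780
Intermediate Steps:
P = -64 (P = -(-16)*(-4) = -4*16 = -64)
d(r) = 1/(2*r)
s(Q, w) = -Q/17 - (3 + Q)²/64 (s(Q, w) = (3 + Q)²/(-64) + Q/(-17) = (3 + Q)²*(-1/64) + Q*(-1/17) = -(3 + Q)²/64 - Q/17 = -Q/17 - (3 + Q)²/64)
s(d(-1), 99)/(-534) = (-1/(34*(-1)) - (3 + (½)/(-1))²/64)/(-534) = (-(-1)/34 - (3 + (½)*(-1))²/64)*(-1/534) = (-1/17*(-½) - (3 - ½)²/64)*(-1/534) = (1/34 - (5/2)²/64)*(-1/534) = (1/34 - 1/64*25/4)*(-1/534) = (1/34 - 25/256)*(-1/534) = -297/4352*(-1/534) = 99/774656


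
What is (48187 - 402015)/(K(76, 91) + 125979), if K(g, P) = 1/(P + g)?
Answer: -29544638/10519247 ≈ -2.8086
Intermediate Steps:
(48187 - 402015)/(K(76, 91) + 125979) = (48187 - 402015)/(1/(91 + 76) + 125979) = -353828/(1/167 + 125979) = -353828/21038494/167 = -353828*167/21038494 = -29544638/10519247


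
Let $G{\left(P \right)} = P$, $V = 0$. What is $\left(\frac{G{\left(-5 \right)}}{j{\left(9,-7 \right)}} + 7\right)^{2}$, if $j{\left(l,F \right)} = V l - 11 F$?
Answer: $\frac{285156}{5929} \approx 48.095$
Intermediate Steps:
$j{\left(l,F \right)} = - 11 F$ ($j{\left(l,F \right)} = 0 l - 11 F = 0 - 11 F = - 11 F$)
$\left(\frac{G{\left(-5 \right)}}{j{\left(9,-7 \right)}} + 7\right)^{2} = \left(- \frac{5}{\left(-11\right) \left(-7\right)} + 7\right)^{2} = \left(- \frac{5}{77} + 7\right)^{2} = \left(\frac{534}{77}\right)^{2} = \frac{285156}{5929}$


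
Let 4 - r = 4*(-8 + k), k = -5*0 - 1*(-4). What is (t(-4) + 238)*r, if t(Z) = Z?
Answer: 4680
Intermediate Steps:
k = 4 (k = 0 + 4 = 4)
r = 20 (r = 4 - 4*(-8 + 4) = 4 - 4*(-4) = 4 - 1*(-16) = 4 + 16 = 20)
(t(-4) + 238)*r = (-4 + 238)*20 = 234*20 = 4680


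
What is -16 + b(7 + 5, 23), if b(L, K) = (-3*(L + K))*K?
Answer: -2431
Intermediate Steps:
b(L, K) = K*(-3*K - 3*L) (b(L, K) = (-3*(K + L))*K = (-3*K - 3*L)*K = K*(-3*K - 3*L))
-16 + b(7 + 5, 23) = -16 - 3*23*(23 + (7 + 5)) = -16 - 3*23*(23 + 12) = -16 - 3*23*35 = -16 - 2415 = -2431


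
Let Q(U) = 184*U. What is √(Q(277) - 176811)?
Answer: I*√125843 ≈ 354.74*I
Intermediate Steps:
√(Q(277) - 176811) = √(184*277 - 176811) = √(50968 - 176811) = √(-125843) = I*√125843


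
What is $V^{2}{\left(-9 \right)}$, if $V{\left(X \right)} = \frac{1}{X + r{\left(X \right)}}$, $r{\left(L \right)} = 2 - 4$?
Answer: $\frac{1}{121} \approx 0.0082645$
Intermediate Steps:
$r{\left(L \right)} = -2$
$V{\left(X \right)} = \frac{1}{-2 + X}$ ($V{\left(X \right)} = \frac{1}{X - 2} = \frac{1}{-2 + X}$)
$V^{2}{\left(-9 \right)} = \left(\frac{1}{-2 - 9}\right)^{2} = \left(\frac{1}{-11}\right)^{2} = \left(- \frac{1}{11}\right)^{2} = \frac{1}{121}$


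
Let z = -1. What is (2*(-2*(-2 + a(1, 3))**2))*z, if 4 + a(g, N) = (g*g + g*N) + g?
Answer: 4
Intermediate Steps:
a(g, N) = -4 + g + g**2 + N*g (a(g, N) = -4 + ((g*g + g*N) + g) = -4 + ((g**2 + N*g) + g) = -4 + (g + g**2 + N*g) = -4 + g + g**2 + N*g)
(2*(-2*(-2 + a(1, 3))**2))*z = (2*(-2*(-2 + (-4 + 1 + 1**2 + 3*1))**2))*(-1) = (2*(-2*(-2 + (-4 + 1 + 1 + 3))**2))*(-1) = (2*(-2*(-2 + 1)**2))*(-1) = (2*(-2*(-1)**2))*(-1) = (2*(-2*1))*(-1) = (2*(-2))*(-1) = -4*(-1) = 4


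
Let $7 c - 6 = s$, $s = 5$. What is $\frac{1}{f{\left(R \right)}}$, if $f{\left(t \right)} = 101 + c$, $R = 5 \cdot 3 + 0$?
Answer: $\frac{7}{718} \approx 0.0097493$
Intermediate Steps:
$c = \frac{11}{7}$ ($c = \frac{6}{7} + \frac{1}{7} \cdot 5 = \frac{6}{7} + \frac{5}{7} = \frac{11}{7} \approx 1.5714$)
$R = 15$ ($R = 15 + 0 = 15$)
$f{\left(t \right)} = \frac{718}{7}$ ($f{\left(t \right)} = 101 + \frac{11}{7} = \frac{718}{7}$)
$\frac{1}{f{\left(R \right)}} = \frac{1}{\frac{718}{7}} = \frac{7}{718}$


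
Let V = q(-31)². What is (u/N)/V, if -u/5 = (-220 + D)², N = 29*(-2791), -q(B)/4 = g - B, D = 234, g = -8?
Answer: 245/171266924 ≈ 1.4305e-6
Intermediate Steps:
q(B) = 32 + 4*B (q(B) = -4*(-8 - B) = 32 + 4*B)
N = -80939
u = -980 (u = -5*(-220 + 234)² = -5*14² = -5*196 = -980)
V = 8464 (V = (32 + 4*(-31))² = (32 - 124)² = (-92)² = 8464)
(u/N)/V = -980/(-80939)/8464 = -980*(-1/80939)*(1/8464) = (980/80939)*(1/8464) = 245/171266924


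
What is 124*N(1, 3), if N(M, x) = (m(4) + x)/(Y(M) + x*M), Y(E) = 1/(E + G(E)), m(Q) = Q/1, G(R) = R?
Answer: 248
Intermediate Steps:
m(Q) = Q (m(Q) = Q*1 = Q)
Y(E) = 1/(2*E) (Y(E) = 1/(E + E) = 1/(2*E))
N(M, x) = (4 + x)/(1/(2*M) + M*x) (N(M, x) = (4 + x)/(1/(2*M) + x*M) = (4 + x)/(1/(2*M) + M*x))
124*N(1, 3) = 124*(2*1*(4 + 3)/(1 + 2*3*1²)) = 124*(2*1*7/(1 + 2*3*1)) = 124*(2*1*7/(1 + 6)) = 124*(2*1*7/7) = 124*(2*1*(⅐)*7) = 124*2 = 248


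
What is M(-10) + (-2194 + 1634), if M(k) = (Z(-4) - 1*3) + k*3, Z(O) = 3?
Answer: -590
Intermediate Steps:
M(k) = 3*k (M(k) = (3 - 1*3) + k*3 = (3 - 3) + 3*k = 0 + 3*k = 3*k)
M(-10) + (-2194 + 1634) = 3*(-10) + (-2194 + 1634) = -30 - 560 = -590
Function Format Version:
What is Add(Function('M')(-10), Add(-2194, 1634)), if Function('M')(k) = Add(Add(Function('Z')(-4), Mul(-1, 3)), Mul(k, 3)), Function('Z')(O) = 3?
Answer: -590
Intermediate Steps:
Function('M')(k) = Mul(3, k) (Function('M')(k) = Add(Add(3, Mul(-1, 3)), Mul(k, 3)) = Add(Add(3, -3), Mul(3, k)) = Add(0, Mul(3, k)) = Mul(3, k))
Add(Function('M')(-10), Add(-2194, 1634)) = Add(Mul(3, -10), Add(-2194, 1634)) = Add(-30, -560) = -590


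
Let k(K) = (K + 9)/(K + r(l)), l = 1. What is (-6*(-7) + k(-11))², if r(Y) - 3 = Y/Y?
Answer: 87616/49 ≈ 1788.1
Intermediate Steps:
r(Y) = 4 (r(Y) = 3 + Y/Y = 3 + 1 = 4)
k(K) = (9 + K)/(4 + K) (k(K) = (K + 9)/(K + 4) = (9 + K)/(4 + K))
(-6*(-7) + k(-11))² = (-6*(-7) + (9 - 11)/(4 - 11))² = (42 - 2/(-7))² = (42 - ⅐*(-2))² = (42 + 2/7)² = (296/7)² = 87616/49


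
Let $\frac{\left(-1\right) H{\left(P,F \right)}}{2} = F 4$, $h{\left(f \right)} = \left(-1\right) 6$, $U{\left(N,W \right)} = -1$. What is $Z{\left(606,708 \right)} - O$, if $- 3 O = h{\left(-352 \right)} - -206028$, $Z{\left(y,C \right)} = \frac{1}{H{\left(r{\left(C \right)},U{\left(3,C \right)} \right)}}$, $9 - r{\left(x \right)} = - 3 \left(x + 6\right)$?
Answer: $\frac{549393}{8} \approx 68674.0$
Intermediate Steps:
$r{\left(x \right)} = 27 + 3 x$ ($r{\left(x \right)} = 9 - - 3 \left(x + 6\right) = 9 - - 3 \left(6 + x\right) = 9 - \left(-18 - 3 x\right) = 9 + \left(18 + 3 x\right) = 27 + 3 x$)
$h{\left(f \right)} = -6$
$H{\left(P,F \right)} = - 8 F$ ($H{\left(P,F \right)} = - 2 F 4 = - 2 \cdot 4 F = - 8 F$)
$Z{\left(y,C \right)} = \frac{1}{8}$ ($Z{\left(y,C \right)} = \frac{1}{\left(-8\right) \left(-1\right)} = \frac{1}{8}$)
$O = -68674$ ($O = - \frac{-6 - -206028}{3} = - \frac{-6 + 206028}{3} = \left(- \frac{1}{3}\right) 206022 = -68674$)
$Z{\left(606,708 \right)} - O = \frac{1}{8} - -68674 = \frac{1}{8} + 68674 = \frac{549393}{8}$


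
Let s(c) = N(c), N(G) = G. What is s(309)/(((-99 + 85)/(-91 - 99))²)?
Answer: 2788725/49 ≈ 56913.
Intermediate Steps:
s(c) = c
s(309)/(((-99 + 85)/(-91 - 99))²) = 309/(((-99 + 85)/(-91 - 99))²) = 309/((-14/(-190))²) = 309/((-14*(-1/190))²) = 309/((7/95)²) = 309/(49/9025) = 309*(9025/49) = 2788725/49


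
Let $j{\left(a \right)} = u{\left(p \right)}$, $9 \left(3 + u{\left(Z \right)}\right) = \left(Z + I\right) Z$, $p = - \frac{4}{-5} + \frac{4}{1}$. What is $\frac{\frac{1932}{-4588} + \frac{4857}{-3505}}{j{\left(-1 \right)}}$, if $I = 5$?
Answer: $- \frac{108958410}{134275849} \approx -0.81145$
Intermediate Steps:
$p = \frac{24}{5}$ ($p = \left(-4\right) \left(- \frac{1}{5}\right) + 4 \cdot 1 = \frac{4}{5} + 4 = \frac{24}{5} \approx 4.8$)
$u{\left(Z \right)} = -3 + \frac{Z \left(5 + Z\right)}{9}$ ($u{\left(Z \right)} = -3 + \frac{\left(Z + 5\right) Z}{9} = -3 + \frac{\left(5 + Z\right) Z}{9} = -3 + \frac{Z \left(5 + Z\right)}{9}$)
$j{\left(a \right)} = \frac{167}{75}$ ($j{\left(a \right)} = -3 + \frac{\left(\frac{24}{5}\right)^{2}}{9} + \frac{5}{9} \cdot \frac{24}{5} = -3 + \frac{1}{9} \cdot \frac{576}{25} + \frac{8}{3} = -3 + \frac{64}{25} + \frac{8}{3} = \frac{167}{75}$)
$\frac{\frac{1932}{-4588} + \frac{4857}{-3505}}{j{\left(-1 \right)}} = \frac{\frac{1932}{-4588} + \frac{4857}{-3505}}{\frac{167}{75}} = \left(1932 \left(- \frac{1}{4588}\right) + 4857 \left(- \frac{1}{3505}\right)\right) \frac{75}{167} = \left(- \frac{483}{1147} - \frac{4857}{3505}\right) \frac{75}{167} = \left(- \frac{7263894}{4020235}\right) \frac{75}{167} = - \frac{108958410}{134275849}$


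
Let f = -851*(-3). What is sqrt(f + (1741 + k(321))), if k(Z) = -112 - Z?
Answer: 3*sqrt(429) ≈ 62.137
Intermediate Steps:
f = 2553
sqrt(f + (1741 + k(321))) = sqrt(2553 + (1741 + (-112 - 1*321))) = sqrt(2553 + (1741 + (-112 - 321))) = sqrt(2553 + (1741 - 433)) = sqrt(2553 + 1308) = sqrt(3861) = 3*sqrt(429)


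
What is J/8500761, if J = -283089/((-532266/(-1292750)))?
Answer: -60993884125/754111009071 ≈ -0.080882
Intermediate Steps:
J = -60993884125/88711 (J = -283089/((-532266*(-1/1292750))) = -283089/266133/646375 = -283089*646375/266133 = -60993884125/88711 ≈ -6.8756e+5)
J/8500761 = -60993884125/88711/8500761 = -60993884125/88711*1/8500761 = -60993884125/754111009071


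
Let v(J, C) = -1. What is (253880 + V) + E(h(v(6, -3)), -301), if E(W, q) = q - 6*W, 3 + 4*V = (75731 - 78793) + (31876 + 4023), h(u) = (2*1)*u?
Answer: 523599/2 ≈ 2.6180e+5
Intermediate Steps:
h(u) = 2*u
V = 16417/2 (V = -¾ + ((75731 - 78793) + (31876 + 4023))/4 = -¾ + (-3062 + 35899)/4 = -¾ + (¼)*32837 = -¾ + 32837/4 = 16417/2 ≈ 8208.5)
(253880 + V) + E(h(v(6, -3)), -301) = (253880 + 16417/2) + (-301 - 12*(-1)) = 524177/2 + (-301 - 6*(-2)) = 524177/2 + (-301 + 12) = 524177/2 - 289 = 523599/2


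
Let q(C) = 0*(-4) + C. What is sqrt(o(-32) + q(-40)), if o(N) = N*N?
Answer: 2*sqrt(246) ≈ 31.369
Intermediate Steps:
o(N) = N**2
q(C) = C (q(C) = 0 + C = C)
sqrt(o(-32) + q(-40)) = sqrt((-32)**2 - 40) = sqrt(1024 - 40) = sqrt(984) = 2*sqrt(246)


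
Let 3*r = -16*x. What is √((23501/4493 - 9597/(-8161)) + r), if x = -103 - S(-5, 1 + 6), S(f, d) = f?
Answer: √6402032443149303390/110002119 ≈ 23.002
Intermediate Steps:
x = -98 (x = -103 - 1*(-5) = -103 + 5 = -98)
r = 1568/3 (r = (-16*(-98))/3 = (⅓)*1568 = 1568/3 ≈ 522.67)
√((23501/4493 - 9597/(-8161)) + r) = √((23501/4493 - 9597/(-8161)) + 1568/3) = √((23501*(1/4493) - 9597*(-1/8161)) + 1568/3) = √((23501/4493 + 9597/8161) + 1568/3) = √(234910982/36667373 + 1568/3) = √(58199173810/110002119) = √6402032443149303390/110002119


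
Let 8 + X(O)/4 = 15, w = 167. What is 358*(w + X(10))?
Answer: 69810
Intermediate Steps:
X(O) = 28 (X(O) = -32 + 4*15 = -32 + 60 = 28)
358*(w + X(10)) = 358*(167 + 28) = 358*195 = 69810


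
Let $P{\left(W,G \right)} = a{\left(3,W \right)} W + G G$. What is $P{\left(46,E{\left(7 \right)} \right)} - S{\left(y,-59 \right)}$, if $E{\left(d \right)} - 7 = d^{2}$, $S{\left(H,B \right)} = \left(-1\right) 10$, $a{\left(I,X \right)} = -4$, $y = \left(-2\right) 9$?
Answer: $2962$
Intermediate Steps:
$y = -18$
$S{\left(H,B \right)} = -10$
$E{\left(d \right)} = 7 + d^{2}$
$P{\left(W,G \right)} = G^{2} - 4 W$ ($P{\left(W,G \right)} = - 4 W + G G = - 4 W + G^{2} = G^{2} - 4 W$)
$P{\left(46,E{\left(7 \right)} \right)} - S{\left(y,-59 \right)} = \left(\left(7 + 7^{2}\right)^{2} - 184\right) - -10 = \left(\left(7 + 49\right)^{2} - 184\right) + 10 = \left(56^{2} - 184\right) + 10 = \left(3136 - 184\right) + 10 = 2952 + 10 = 2962$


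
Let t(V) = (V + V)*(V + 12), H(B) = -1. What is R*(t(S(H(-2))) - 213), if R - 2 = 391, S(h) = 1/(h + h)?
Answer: -176457/2 ≈ -88229.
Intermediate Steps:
S(h) = 1/(2*h)
R = 393 (R = 2 + 391 = 393)
t(V) = 2*V*(12 + V) (t(V) = (2*V)*(12 + V) = 2*V*(12 + V))
R*(t(S(H(-2))) - 213) = 393*(2*((1/2)/(-1))*(12 + (1/2)/(-1)) - 213) = 393*(2*((1/2)*(-1))*(12 + (1/2)*(-1)) - 213) = 393*(2*(-1/2)*(12 - 1/2) - 213) = 393*(2*(-1/2)*(23/2) - 213) = 393*(-23/2 - 213) = 393*(-449/2) = -176457/2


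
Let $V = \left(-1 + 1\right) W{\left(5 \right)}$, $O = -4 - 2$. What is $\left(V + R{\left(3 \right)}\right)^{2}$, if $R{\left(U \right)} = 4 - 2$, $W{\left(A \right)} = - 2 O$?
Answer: $4$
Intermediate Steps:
$O = -6$
$W{\left(A \right)} = 12$ ($W{\left(A \right)} = \left(-2\right) \left(-6\right) = 12$)
$R{\left(U \right)} = 2$ ($R{\left(U \right)} = 4 - 2 = 2$)
$V = 0$ ($V = \left(-1 + 1\right) 12 = 0 \cdot 12 = 0$)
$\left(V + R{\left(3 \right)}\right)^{2} = \left(0 + 2\right)^{2} = 2^{2} = 4$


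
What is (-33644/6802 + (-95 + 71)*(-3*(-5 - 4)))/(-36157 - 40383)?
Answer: 222067/26031254 ≈ 0.0085308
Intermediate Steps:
(-33644/6802 + (-95 + 71)*(-3*(-5 - 4)))/(-36157 - 40383) = (-33644*1/6802 - (-72)*(-9))/(-76540) = (-16822/3401 - 24*27)*(-1/76540) = (-16822/3401 - 648)*(-1/76540) = -2220670/3401*(-1/76540) = 222067/26031254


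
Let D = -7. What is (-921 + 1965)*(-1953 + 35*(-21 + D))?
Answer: -3062052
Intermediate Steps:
(-921 + 1965)*(-1953 + 35*(-21 + D)) = (-921 + 1965)*(-1953 + 35*(-21 - 7)) = 1044*(-1953 + 35*(-28)) = 1044*(-1953 - 980) = 1044*(-2933) = -3062052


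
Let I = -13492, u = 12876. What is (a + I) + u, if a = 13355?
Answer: 12739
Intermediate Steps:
(a + I) + u = (13355 - 13492) + 12876 = -137 + 12876 = 12739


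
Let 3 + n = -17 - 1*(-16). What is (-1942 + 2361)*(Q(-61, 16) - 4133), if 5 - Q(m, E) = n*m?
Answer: -1831868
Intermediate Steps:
n = -4 (n = -3 + (-17 - 1*(-16)) = -3 + (-17 + 16) = -3 - 1 = -4)
Q(m, E) = 5 + 4*m (Q(m, E) = 5 - (-4)*m = 5 + 4*m)
(-1942 + 2361)*(Q(-61, 16) - 4133) = (-1942 + 2361)*((5 + 4*(-61)) - 4133) = 419*((5 - 244) - 4133) = 419*(-239 - 4133) = 419*(-4372) = -1831868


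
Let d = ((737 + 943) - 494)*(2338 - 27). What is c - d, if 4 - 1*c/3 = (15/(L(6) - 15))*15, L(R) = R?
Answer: -2740759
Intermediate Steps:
d = 2740846 (d = (1680 - 494)*2311 = 1186*2311 = 2740846)
c = 87 (c = 12 - 3*15/(6 - 15)*15 = 12 - 3*15/(-9)*15 = 12 - 3*(-1/9*15)*15 = 12 - (-5)*15 = 12 - 3*(-25) = 12 + 75 = 87)
c - d = 87 - 1*2740846 = 87 - 2740846 = -2740759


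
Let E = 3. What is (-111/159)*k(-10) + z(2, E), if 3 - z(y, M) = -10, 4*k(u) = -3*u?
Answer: 823/106 ≈ 7.7642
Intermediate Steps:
k(u) = -3*u/4 (k(u) = (-3*u)/4 = -3*u/4)
z(y, M) = 13 (z(y, M) = 3 - 1*(-10) = 3 + 10 = 13)
(-111/159)*k(-10) + z(2, E) = (-111/159)*(-¾*(-10)) + 13 = -111*1/159*(15/2) + 13 = -37/53*15/2 + 13 = -555/106 + 13 = 823/106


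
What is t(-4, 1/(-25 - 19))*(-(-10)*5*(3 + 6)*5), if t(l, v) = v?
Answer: -1125/22 ≈ -51.136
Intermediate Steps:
t(-4, 1/(-25 - 19))*(-(-10)*5*(3 + 6)*5) = (-(-10)*5*(3 + 6)*5)/(-25 - 19) = (-(-10)*5*9*5)/(-44) = -(-(-10)*45)*5/44 = -(-2*(-225))*5/44 = -225*5/22 = -1/44*2250 = -1125/22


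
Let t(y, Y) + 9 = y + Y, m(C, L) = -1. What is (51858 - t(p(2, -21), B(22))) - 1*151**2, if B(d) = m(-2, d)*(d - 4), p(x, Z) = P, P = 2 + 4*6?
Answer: 29058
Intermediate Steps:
P = 26 (P = 2 + 24 = 26)
p(x, Z) = 26
B(d) = 4 - d (B(d) = -(d - 4) = -(-4 + d) = 4 - d)
t(y, Y) = -9 + Y + y (t(y, Y) = -9 + (y + Y) = -9 + (Y + y) = -9 + Y + y)
(51858 - t(p(2, -21), B(22))) - 1*151**2 = (51858 - (-9 + (4 - 1*22) + 26)) - 1*151**2 = (51858 - (-9 + (4 - 22) + 26)) - 1*22801 = (51858 - (-9 - 18 + 26)) - 22801 = (51858 - 1*(-1)) - 22801 = (51858 + 1) - 22801 = 51859 - 22801 = 29058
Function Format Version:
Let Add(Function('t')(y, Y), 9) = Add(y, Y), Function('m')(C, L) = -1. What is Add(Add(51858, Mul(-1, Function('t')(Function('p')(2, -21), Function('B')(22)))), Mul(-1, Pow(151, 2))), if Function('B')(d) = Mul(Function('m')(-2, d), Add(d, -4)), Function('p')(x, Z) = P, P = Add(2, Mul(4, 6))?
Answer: 29058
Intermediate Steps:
P = 26 (P = Add(2, 24) = 26)
Function('p')(x, Z) = 26
Function('B')(d) = Add(4, Mul(-1, d)) (Function('B')(d) = Mul(-1, Add(d, -4)) = Mul(-1, Add(-4, d)) = Add(4, Mul(-1, d)))
Function('t')(y, Y) = Add(-9, Y, y) (Function('t')(y, Y) = Add(-9, Add(y, Y)) = Add(-9, Add(Y, y)) = Add(-9, Y, y))
Add(Add(51858, Mul(-1, Function('t')(Function('p')(2, -21), Function('B')(22)))), Mul(-1, Pow(151, 2))) = Add(Add(51858, Mul(-1, Add(-9, Add(4, Mul(-1, 22)), 26))), Mul(-1, Pow(151, 2))) = Add(Add(51858, Mul(-1, Add(-9, Add(4, -22), 26))), Mul(-1, 22801)) = Add(Add(51858, Mul(-1, Add(-9, -18, 26))), -22801) = Add(Add(51858, Mul(-1, -1)), -22801) = Add(Add(51858, 1), -22801) = Add(51859, -22801) = 29058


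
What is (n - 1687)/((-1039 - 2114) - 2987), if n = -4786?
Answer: 6473/6140 ≈ 1.0542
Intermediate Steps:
(n - 1687)/((-1039 - 2114) - 2987) = (-4786 - 1687)/((-1039 - 2114) - 2987) = -6473/(-3153 - 2987) = -6473/(-6140) = -6473*(-1/6140) = 6473/6140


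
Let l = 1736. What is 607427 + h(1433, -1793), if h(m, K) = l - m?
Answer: 607730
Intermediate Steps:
h(m, K) = 1736 - m
607427 + h(1433, -1793) = 607427 + (1736 - 1*1433) = 607427 + (1736 - 1433) = 607427 + 303 = 607730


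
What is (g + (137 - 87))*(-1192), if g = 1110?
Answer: -1382720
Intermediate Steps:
(g + (137 - 87))*(-1192) = (1110 + (137 - 87))*(-1192) = (1110 + 50)*(-1192) = 1160*(-1192) = -1382720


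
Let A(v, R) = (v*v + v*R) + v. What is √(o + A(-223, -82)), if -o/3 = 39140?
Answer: 2*I*√12407 ≈ 222.77*I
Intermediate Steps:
A(v, R) = v + v² + R*v (A(v, R) = (v² + R*v) + v = v + v² + R*v)
o = -117420 (o = -3*39140 = -117420)
√(o + A(-223, -82)) = √(-117420 - 223*(1 - 82 - 223)) = √(-117420 - 223*(-304)) = √(-117420 + 67792) = √(-49628) = 2*I*√12407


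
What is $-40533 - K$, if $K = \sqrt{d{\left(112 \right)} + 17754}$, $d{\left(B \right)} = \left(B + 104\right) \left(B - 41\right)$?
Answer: $-40533 - \sqrt{33090} \approx -40715.0$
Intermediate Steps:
$d{\left(B \right)} = \left(-41 + B\right) \left(104 + B\right)$ ($d{\left(B \right)} = \left(104 + B\right) \left(-41 + B\right) = \left(-41 + B\right) \left(104 + B\right)$)
$K = \sqrt{33090}$ ($K = \sqrt{\left(-4264 + 112^{2} + 63 \cdot 112\right) + 17754} = \sqrt{\left(-4264 + 12544 + 7056\right) + 17754} = \sqrt{15336 + 17754} = \sqrt{33090} \approx 181.91$)
$-40533 - K = -40533 - \sqrt{33090}$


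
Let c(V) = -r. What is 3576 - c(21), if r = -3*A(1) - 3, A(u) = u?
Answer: 3570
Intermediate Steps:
r = -6 (r = -3*1 - 3 = -3 - 3 = -6)
c(V) = 6 (c(V) = -1*(-6) = 6)
3576 - c(21) = 3576 - 1*6 = 3576 - 6 = 3570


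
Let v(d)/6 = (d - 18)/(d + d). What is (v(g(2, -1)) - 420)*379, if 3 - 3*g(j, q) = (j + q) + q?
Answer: -178509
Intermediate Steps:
g(j, q) = 1 - 2*q/3 - j/3 (g(j, q) = 1 - ((j + q) + q)/3 = 1 - (j + 2*q)/3 = 1 + (-2*q/3 - j/3) = 1 - 2*q/3 - j/3)
v(d) = 3*(-18 + d)/d (v(d) = 6*((d - 18)/(d + d)) = 6*((-18 + d)/((2*d))) = 6*((-18 + d)*(1/(2*d))) = 6*((-18 + d)/(2*d)) = 3*(-18 + d)/d)
(v(g(2, -1)) - 420)*379 = ((3 - 54/(1 - ⅔*(-1) - ⅓*2)) - 420)*379 = ((3 - 54/(1 + ⅔ - ⅔)) - 420)*379 = ((3 - 54/1) - 420)*379 = ((3 - 54*1) - 420)*379 = ((3 - 54) - 420)*379 = (-51 - 420)*379 = -471*379 = -178509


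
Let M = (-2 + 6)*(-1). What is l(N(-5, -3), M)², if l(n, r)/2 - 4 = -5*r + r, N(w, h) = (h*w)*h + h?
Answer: 1600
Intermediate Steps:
N(w, h) = h + w*h² (N(w, h) = w*h² + h = h + w*h²)
M = -4 (M = 4*(-1) = -4)
l(n, r) = 8 - 8*r (l(n, r) = 8 + 2*(-5*r + r) = 8 + 2*(-4*r) = 8 - 8*r)
l(N(-5, -3), M)² = (8 - 8*(-4))² = (8 + 32)² = 40² = 1600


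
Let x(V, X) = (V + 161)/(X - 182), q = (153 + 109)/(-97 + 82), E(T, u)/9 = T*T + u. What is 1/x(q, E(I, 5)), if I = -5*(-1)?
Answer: 1320/2153 ≈ 0.61310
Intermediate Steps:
I = 5
E(T, u) = 9*u + 9*T² (E(T, u) = 9*(T*T + u) = 9*(T² + u) = 9*(u + T²) = 9*u + 9*T²)
q = -262/15 (q = 262/(-15) = 262*(-1/15) = -262/15 ≈ -17.467)
x(V, X) = (161 + V)/(-182 + X)
1/x(q, E(I, 5)) = 1/((161 - 262/15)/(-182 + (9*5 + 9*5²))) = 1/((2153/15)/(-182 + (45 + 9*25))) = 1/((2153/15)/(-182 + (45 + 225))) = 1/((2153/15)/(-182 + 270)) = 1/((2153/15)/88) = 1/((1/88)*(2153/15)) = 1/(2153/1320) = 1320/2153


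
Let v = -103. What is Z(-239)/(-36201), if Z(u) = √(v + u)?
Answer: -I*√38/12067 ≈ -0.00051085*I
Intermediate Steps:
Z(u) = √(-103 + u)
Z(-239)/(-36201) = √(-103 - 239)/(-36201) = √(-342)*(-1/36201) = (3*I*√38)*(-1/36201) = -I*√38/12067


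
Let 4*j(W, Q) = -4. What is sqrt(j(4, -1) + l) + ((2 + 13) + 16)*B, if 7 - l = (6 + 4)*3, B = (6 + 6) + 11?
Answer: 713 + 2*I*sqrt(6) ≈ 713.0 + 4.899*I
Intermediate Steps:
j(W, Q) = -1 (j(W, Q) = (1/4)*(-4) = -1)
B = 23 (B = 12 + 11 = 23)
l = -23 (l = 7 - (6 + 4)*3 = 7 - 10*3 = 7 - 1*30 = 7 - 30 = -23)
sqrt(j(4, -1) + l) + ((2 + 13) + 16)*B = sqrt(-1 - 23) + ((2 + 13) + 16)*23 = sqrt(-24) + (15 + 16)*23 = 2*I*sqrt(6) + 31*23 = 2*I*sqrt(6) + 713 = 713 + 2*I*sqrt(6)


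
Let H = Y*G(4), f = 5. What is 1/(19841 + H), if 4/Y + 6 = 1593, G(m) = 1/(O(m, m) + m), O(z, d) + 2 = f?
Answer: 11109/220413673 ≈ 5.0401e-5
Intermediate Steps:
O(z, d) = 3 (O(z, d) = -2 + 5 = 3)
G(m) = 1/(3 + m)
Y = 4/1587 (Y = 4/(-6 + 1593) = 4/1587 ≈ 0.0025205)
H = 4/11109 (H = 4/(1587*(3 + 4)) = (4/1587)/7 = (4/1587)*(⅐) = 4/11109 ≈ 0.00036007)
1/(19841 + H) = 1/(19841 + 4/11109) = 1/(220413673/11109) = 11109/220413673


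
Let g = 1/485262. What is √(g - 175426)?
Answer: I*√4589908406121898/161754 ≈ 418.84*I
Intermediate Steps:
g = 1/485262 ≈ 2.0607e-6
√(g - 175426) = √(1/485262 - 175426) = √(-85127571611/485262) = I*√4589908406121898/161754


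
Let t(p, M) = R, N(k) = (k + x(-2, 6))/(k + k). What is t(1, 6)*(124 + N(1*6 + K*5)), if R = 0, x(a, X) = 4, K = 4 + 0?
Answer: 0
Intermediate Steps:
K = 4
N(k) = (4 + k)/(2*k) (N(k) = (k + 4)/(k + k) = (4 + k)/((2*k)) = (4 + k)*(1/(2*k)) = (4 + k)/(2*k))
t(p, M) = 0
t(1, 6)*(124 + N(1*6 + K*5)) = 0*(124 + (4 + (1*6 + 4*5))/(2*(1*6 + 4*5))) = 0*(124 + (4 + (6 + 20))/(2*(6 + 20))) = 0*(124 + (½)*(4 + 26)/26) = 0*(124 + (½)*(1/26)*30) = 0*(124 + 15/26) = 0*(3239/26) = 0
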